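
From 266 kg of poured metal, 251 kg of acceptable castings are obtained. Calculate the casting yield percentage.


Formula: Casting Yield = (W_good / W_total) * 100
Yield = (251 kg / 266 kg) * 100 = 94.3609%


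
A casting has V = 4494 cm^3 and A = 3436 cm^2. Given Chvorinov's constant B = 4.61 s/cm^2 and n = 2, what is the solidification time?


Formula: t_s = B * (V/A)^n  (Chvorinov's rule, n=2)
Modulus M = V/A = 4494/3436 = 1.307916 cm
M^2 = 1.307916^2 = 1.710644 cm^2
t_s = 4.61 * 1.710644 = 7.8861 s

7.8861 s


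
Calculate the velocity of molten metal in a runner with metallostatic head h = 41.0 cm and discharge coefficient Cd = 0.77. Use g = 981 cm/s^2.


Formula: v = Cd * sqrt(2 * g * h)  (Torricelli with discharge coefficient)
2*g*h = 2 * 981 * 41.0 = 80442.0 cm^2/s^2
sqrt(80442.0) = 283.62299 cm/s
v = 0.77 * 283.62299 = 218.3897 cm/s

218.3897 cm/s


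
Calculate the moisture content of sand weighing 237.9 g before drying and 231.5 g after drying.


Formula: MC = (W_wet - W_dry) / W_wet * 100
Water mass = 237.9 - 231.5 = 6.4 g
MC = 6.4 / 237.9 * 100 = 2.6902%


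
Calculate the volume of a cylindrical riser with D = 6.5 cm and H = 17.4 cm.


Formula: V = pi * (D/2)^2 * H  (cylinder volume)
Radius = D/2 = 6.5/2 = 3.25 cm
V = pi * 3.25^2 * 17.4 = 577.3855 cm^3

Answer: 577.3855 cm^3


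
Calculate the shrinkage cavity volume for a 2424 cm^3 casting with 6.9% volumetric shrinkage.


Formula: V_shrink = V_casting * shrinkage_pct / 100
V_shrink = 2424 cm^3 * 6.9 / 100 = 167.2560 cm^3


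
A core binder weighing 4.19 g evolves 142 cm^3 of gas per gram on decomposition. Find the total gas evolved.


Formula: V_gas = W_binder * gas_evolution_rate
V = 4.19 g * 142 cm^3/g = 594.9800 cm^3

Final answer: 594.9800 cm^3


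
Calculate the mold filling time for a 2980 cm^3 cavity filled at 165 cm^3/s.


Formula: t_fill = V_mold / Q_flow
t = 2980 cm^3 / 165 cm^3/s = 18.0606 s

Final answer: 18.0606 s


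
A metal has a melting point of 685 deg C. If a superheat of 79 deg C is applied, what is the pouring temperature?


Formula: T_pour = T_melt + Superheat
T_pour = 685 + 79 = 764 deg C

Answer: 764 deg C


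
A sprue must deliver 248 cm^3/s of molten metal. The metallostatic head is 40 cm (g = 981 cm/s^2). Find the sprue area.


Formula: v = sqrt(2*g*h), A = Q/v
Velocity: v = sqrt(2 * 981 * 40) = sqrt(78480) = 280.1428 cm/s
Sprue area: A = Q / v = 248 / 280.1428 = 0.8853 cm^2

0.8853 cm^2


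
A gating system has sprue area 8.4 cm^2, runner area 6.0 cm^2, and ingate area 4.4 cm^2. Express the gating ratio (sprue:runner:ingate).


Sprue:Runner:Ingate = 1 : 6.0/8.4 : 4.4/8.4 = 1:0.71:0.52

Answer: 1:0.71:0.52


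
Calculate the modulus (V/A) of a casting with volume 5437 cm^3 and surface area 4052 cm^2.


Formula: Casting Modulus M = V / A
M = 5437 cm^3 / 4052 cm^2 = 1.3418 cm

Answer: 1.3418 cm


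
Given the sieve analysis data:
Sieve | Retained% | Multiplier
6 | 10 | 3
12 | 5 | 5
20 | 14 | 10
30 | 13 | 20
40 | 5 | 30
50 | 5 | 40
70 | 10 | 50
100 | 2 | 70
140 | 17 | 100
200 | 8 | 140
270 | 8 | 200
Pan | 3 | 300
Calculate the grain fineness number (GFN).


Formula: GFN = sum(pct * multiplier) / sum(pct)
sum(pct * multiplier) = 6765
sum(pct) = 100
GFN = 6765 / 100 = 67.65

Answer: 67.65


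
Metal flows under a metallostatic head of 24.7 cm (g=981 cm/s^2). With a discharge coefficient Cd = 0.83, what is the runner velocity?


Formula: v = Cd * sqrt(2 * g * h)  (Torricelli with discharge coefficient)
2*g*h = 2 * 981 * 24.7 = 48461.4 cm^2/s^2
sqrt(48461.4) = 220.13950 cm/s
v = 0.83 * 220.13950 = 182.7158 cm/s


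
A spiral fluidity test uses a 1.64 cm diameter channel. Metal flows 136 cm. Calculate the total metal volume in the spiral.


Formula: V = pi * (d/2)^2 * L  (cylinder volume)
Radius = 1.64/2 = 0.82 cm
V = pi * 0.82^2 * 136 = 287.2873 cm^3

287.2873 cm^3


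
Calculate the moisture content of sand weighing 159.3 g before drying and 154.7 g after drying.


Formula: MC = (W_wet - W_dry) / W_wet * 100
Water mass = 159.3 - 154.7 = 4.6 g
MC = 4.6 / 159.3 * 100 = 2.8876%

Answer: 2.8876%


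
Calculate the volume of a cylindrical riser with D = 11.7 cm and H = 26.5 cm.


Formula: V = pi * (D/2)^2 * H  (cylinder volume)
Radius = D/2 = 11.7/2 = 5.85 cm
V = pi * 5.85^2 * 26.5 = 2849.0986 cm^3


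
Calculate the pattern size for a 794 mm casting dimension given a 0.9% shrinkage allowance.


Formula: L_pattern = L_casting * (1 + shrinkage_rate/100)
Shrinkage factor = 1 + 0.9/100 = 1.009
L_pattern = 794 mm * 1.009 = 801.1460 mm


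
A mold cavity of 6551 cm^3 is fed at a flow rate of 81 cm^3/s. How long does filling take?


Formula: t_fill = V_mold / Q_flow
t = 6551 cm^3 / 81 cm^3/s = 80.8765 s

80.8765 s


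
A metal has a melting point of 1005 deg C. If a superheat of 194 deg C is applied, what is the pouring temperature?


Formula: T_pour = T_melt + Superheat
T_pour = 1005 + 194 = 1199 deg C

1199 deg C


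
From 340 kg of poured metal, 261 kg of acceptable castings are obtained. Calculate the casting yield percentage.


Formula: Casting Yield = (W_good / W_total) * 100
Yield = (261 kg / 340 kg) * 100 = 76.7647%


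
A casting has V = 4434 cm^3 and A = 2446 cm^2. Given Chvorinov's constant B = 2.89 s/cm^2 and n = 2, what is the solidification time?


Formula: t_s = B * (V/A)^n  (Chvorinov's rule, n=2)
Modulus M = V/A = 4434/2446 = 1.812756 cm
M^2 = 1.812756^2 = 3.286084 cm^2
t_s = 2.89 * 3.286084 = 9.4968 s

9.4968 s


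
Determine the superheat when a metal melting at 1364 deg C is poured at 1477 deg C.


Formula: Superheat = T_pour - T_melt
Superheat = 1477 - 1364 = 113 deg C

Final answer: 113 deg C


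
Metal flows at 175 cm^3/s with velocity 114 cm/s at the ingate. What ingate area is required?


Formula: A_ingate = Q / v  (continuity equation)
A = 175 cm^3/s / 114 cm/s = 1.5351 cm^2

1.5351 cm^2


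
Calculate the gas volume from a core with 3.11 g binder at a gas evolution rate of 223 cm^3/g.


Formula: V_gas = W_binder * gas_evolution_rate
V = 3.11 g * 223 cm^3/g = 693.5300 cm^3


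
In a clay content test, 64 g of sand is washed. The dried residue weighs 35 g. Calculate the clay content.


Formula: Clay% = (W_total - W_washed) / W_total * 100
Clay mass = 64 - 35 = 29 g
Clay% = 29 / 64 * 100 = 45.3125%

Answer: 45.3125%


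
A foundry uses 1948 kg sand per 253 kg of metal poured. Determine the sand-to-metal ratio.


Formula: Sand-to-Metal Ratio = W_sand / W_metal
Ratio = 1948 kg / 253 kg = 7.6996

Final answer: 7.6996


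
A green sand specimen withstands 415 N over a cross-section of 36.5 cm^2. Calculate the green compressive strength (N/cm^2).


Formula: Compressive Strength = Force / Area
Strength = 415 N / 36.5 cm^2 = 11.3699 N/cm^2


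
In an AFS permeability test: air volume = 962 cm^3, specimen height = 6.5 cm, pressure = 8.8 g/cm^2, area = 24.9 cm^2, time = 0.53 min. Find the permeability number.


Formula: Permeability Number P = (V * H) / (p * A * t)
Numerator: V * H = 962 * 6.5 = 6253.0
Denominator: p * A * t = 8.8 * 24.9 * 0.53 = 116.1336
P = 6253.0 / 116.1336 = 53.8432

Answer: 53.8432


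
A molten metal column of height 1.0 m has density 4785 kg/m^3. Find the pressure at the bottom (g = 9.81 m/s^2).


Formula: P = rho * g * h
rho * g = 4785 * 9.81 = 46940.85 N/m^3
P = 46940.85 * 1.0 = 46940.8500 Pa

Final answer: 46940.8500 Pa


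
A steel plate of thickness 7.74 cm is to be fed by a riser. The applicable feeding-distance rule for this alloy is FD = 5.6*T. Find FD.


Formula: FD = 5.6 * T  (riser feeding-distance rule)
FD = 5.6 * 7.74 cm = 43.3440 cm

43.3440 cm


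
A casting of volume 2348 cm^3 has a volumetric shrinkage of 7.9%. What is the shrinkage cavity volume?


Formula: V_shrink = V_casting * shrinkage_pct / 100
V_shrink = 2348 cm^3 * 7.9 / 100 = 185.4920 cm^3

185.4920 cm^3


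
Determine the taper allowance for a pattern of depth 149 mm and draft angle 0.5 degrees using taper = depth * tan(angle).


Formula: taper = depth * tan(draft_angle)
tan(0.5 deg) = 0.0087269
taper = 149 mm * 0.0087269 = 1.3003 mm


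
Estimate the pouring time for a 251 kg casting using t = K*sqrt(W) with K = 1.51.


Formula: t = K * sqrt(W)
sqrt(W) = sqrt(251) = 15.84298
t = 1.51 * 15.84298 = 23.9229 s


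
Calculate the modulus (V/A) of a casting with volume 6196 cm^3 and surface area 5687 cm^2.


Formula: Casting Modulus M = V / A
M = 6196 cm^3 / 5687 cm^2 = 1.0895 cm

Answer: 1.0895 cm


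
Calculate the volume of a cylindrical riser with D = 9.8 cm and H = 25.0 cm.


Formula: V = pi * (D/2)^2 * H  (cylinder volume)
Radius = D/2 = 9.8/2 = 4.9 cm
V = pi * 4.9^2 * 25.0 = 1885.7410 cm^3


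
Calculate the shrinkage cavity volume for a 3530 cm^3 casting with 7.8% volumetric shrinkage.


Formula: V_shrink = V_casting * shrinkage_pct / 100
V_shrink = 3530 cm^3 * 7.8 / 100 = 275.3400 cm^3

Answer: 275.3400 cm^3


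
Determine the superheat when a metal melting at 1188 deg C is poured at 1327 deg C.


Formula: Superheat = T_pour - T_melt
Superheat = 1327 - 1188 = 139 deg C

Final answer: 139 deg C


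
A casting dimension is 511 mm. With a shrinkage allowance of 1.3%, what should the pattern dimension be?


Formula: L_pattern = L_casting * (1 + shrinkage_rate/100)
Shrinkage factor = 1 + 1.3/100 = 1.013
L_pattern = 511 mm * 1.013 = 517.6430 mm


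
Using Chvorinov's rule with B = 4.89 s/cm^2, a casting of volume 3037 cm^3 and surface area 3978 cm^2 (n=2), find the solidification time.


Formula: t_s = B * (V/A)^n  (Chvorinov's rule, n=2)
Modulus M = V/A = 3037/3978 = 0.763449 cm
M^2 = 0.763449^2 = 0.582854 cm^2
t_s = 4.89 * 0.582854 = 2.8502 s

2.8502 s


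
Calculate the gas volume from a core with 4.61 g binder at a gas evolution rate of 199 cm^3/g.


Formula: V_gas = W_binder * gas_evolution_rate
V = 4.61 g * 199 cm^3/g = 917.3900 cm^3

917.3900 cm^3


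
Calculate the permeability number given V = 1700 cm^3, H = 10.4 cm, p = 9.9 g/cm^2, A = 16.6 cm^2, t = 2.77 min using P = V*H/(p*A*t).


Formula: Permeability Number P = (V * H) / (p * A * t)
Numerator: V * H = 1700 * 10.4 = 17680.0
Denominator: p * A * t = 9.9 * 16.6 * 2.77 = 455.2218
P = 17680.0 / 455.2218 = 38.8382


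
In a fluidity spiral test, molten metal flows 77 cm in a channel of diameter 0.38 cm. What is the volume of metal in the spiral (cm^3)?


Formula: V = pi * (d/2)^2 * L  (cylinder volume)
Radius = 0.38/2 = 0.19 cm
V = pi * 0.19^2 * 77 = 8.7327 cm^3

Answer: 8.7327 cm^3


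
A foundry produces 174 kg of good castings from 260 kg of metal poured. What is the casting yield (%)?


Formula: Casting Yield = (W_good / W_total) * 100
Yield = (174 kg / 260 kg) * 100 = 66.9231%

Final answer: 66.9231%


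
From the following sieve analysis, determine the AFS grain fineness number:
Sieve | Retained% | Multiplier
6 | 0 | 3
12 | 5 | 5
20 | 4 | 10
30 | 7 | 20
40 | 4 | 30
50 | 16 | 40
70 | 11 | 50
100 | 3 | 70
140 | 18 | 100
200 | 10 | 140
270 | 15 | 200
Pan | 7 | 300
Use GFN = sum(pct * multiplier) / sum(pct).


Formula: GFN = sum(pct * multiplier) / sum(pct)
sum(pct * multiplier) = 10025
sum(pct) = 100
GFN = 10025 / 100 = 100.25


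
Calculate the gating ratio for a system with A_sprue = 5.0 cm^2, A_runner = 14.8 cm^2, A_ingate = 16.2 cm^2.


Sprue:Runner:Ingate = 1 : 14.8/5.0 : 16.2/5.0 = 1:2.96:3.24


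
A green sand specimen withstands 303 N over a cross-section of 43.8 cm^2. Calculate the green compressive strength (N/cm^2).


Formula: Compressive Strength = Force / Area
Strength = 303 N / 43.8 cm^2 = 6.9178 N/cm^2

Answer: 6.9178 N/cm^2


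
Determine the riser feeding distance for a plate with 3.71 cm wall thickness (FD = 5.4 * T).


Formula: FD = 5.4 * T  (riser feeding-distance rule)
FD = 5.4 * 3.71 cm = 20.0340 cm

Answer: 20.0340 cm


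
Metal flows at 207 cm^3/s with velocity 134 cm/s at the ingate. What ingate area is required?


Formula: A_ingate = Q / v  (continuity equation)
A = 207 cm^3/s / 134 cm/s = 1.5448 cm^2

1.5448 cm^2


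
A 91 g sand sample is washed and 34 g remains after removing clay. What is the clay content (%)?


Formula: Clay% = (W_total - W_washed) / W_total * 100
Clay mass = 91 - 34 = 57 g
Clay% = 57 / 91 * 100 = 62.6374%

Answer: 62.6374%


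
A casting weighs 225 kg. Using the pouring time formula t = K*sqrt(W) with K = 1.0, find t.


Formula: t = K * sqrt(W)
sqrt(W) = sqrt(225) = 15.00000
t = 1.0 * 15.00000 = 15.0000 s

Answer: 15.0000 s


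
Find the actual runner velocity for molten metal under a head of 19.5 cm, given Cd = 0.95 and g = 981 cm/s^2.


Formula: v = Cd * sqrt(2 * g * h)  (Torricelli with discharge coefficient)
2*g*h = 2 * 981 * 19.5 = 38259.0 cm^2/s^2
sqrt(38259.0) = 195.59908 cm/s
v = 0.95 * 195.59908 = 185.8191 cm/s

Answer: 185.8191 cm/s


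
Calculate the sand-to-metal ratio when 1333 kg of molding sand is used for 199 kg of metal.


Formula: Sand-to-Metal Ratio = W_sand / W_metal
Ratio = 1333 kg / 199 kg = 6.6985

Final answer: 6.6985


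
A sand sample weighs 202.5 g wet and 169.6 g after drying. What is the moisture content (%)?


Formula: MC = (W_wet - W_dry) / W_wet * 100
Water mass = 202.5 - 169.6 = 32.9 g
MC = 32.9 / 202.5 * 100 = 16.2469%


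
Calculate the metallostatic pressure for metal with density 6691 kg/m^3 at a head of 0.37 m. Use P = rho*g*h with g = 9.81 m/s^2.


Formula: P = rho * g * h
rho * g = 6691 * 9.81 = 65638.71 N/m^3
P = 65638.71 * 0.37 = 24286.3227 Pa

Answer: 24286.3227 Pa


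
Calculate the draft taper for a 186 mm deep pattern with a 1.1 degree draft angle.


Formula: taper = depth * tan(draft_angle)
tan(1.1 deg) = 0.0192010
taper = 186 mm * 0.0192010 = 3.5714 mm

Answer: 3.5714 mm


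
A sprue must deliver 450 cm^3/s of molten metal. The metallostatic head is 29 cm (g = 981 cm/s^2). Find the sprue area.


Formula: v = sqrt(2*g*h), A = Q/v
Velocity: v = sqrt(2 * 981 * 29) = sqrt(56898) = 238.5330 cm/s
Sprue area: A = Q / v = 450 / 238.5330 = 1.8865 cm^2

Answer: 1.8865 cm^2


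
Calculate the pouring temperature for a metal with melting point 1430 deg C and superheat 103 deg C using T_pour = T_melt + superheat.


Formula: T_pour = T_melt + Superheat
T_pour = 1430 + 103 = 1533 deg C

1533 deg C


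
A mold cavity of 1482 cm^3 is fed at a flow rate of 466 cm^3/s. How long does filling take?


Formula: t_fill = V_mold / Q_flow
t = 1482 cm^3 / 466 cm^3/s = 3.1803 s

Answer: 3.1803 s


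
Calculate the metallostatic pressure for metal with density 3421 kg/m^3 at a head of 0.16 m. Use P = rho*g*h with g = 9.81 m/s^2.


Formula: P = rho * g * h
rho * g = 3421 * 9.81 = 33560.01 N/m^3
P = 33560.01 * 0.16 = 5369.6016 Pa

Answer: 5369.6016 Pa


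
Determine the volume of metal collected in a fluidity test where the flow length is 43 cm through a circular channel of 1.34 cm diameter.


Formula: V = pi * (d/2)^2 * L  (cylinder volume)
Radius = 1.34/2 = 0.67 cm
V = pi * 0.67^2 * 43 = 60.6412 cm^3

Answer: 60.6412 cm^3


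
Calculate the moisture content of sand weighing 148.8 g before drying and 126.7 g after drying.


Formula: MC = (W_wet - W_dry) / W_wet * 100
Water mass = 148.8 - 126.7 = 22.1 g
MC = 22.1 / 148.8 * 100 = 14.8522%

14.8522%


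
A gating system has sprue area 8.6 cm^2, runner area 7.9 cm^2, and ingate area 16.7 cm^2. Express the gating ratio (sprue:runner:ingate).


Sprue:Runner:Ingate = 1 : 7.9/8.6 : 16.7/8.6 = 1:0.92:1.94

Final answer: 1:0.92:1.94


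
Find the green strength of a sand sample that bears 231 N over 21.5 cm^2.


Formula: Compressive Strength = Force / Area
Strength = 231 N / 21.5 cm^2 = 10.7442 N/cm^2

10.7442 N/cm^2


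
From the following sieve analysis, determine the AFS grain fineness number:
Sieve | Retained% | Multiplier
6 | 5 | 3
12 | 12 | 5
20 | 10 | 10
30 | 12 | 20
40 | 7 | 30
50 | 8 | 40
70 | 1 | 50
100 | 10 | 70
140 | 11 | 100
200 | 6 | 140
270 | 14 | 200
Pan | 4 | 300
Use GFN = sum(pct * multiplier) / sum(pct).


Formula: GFN = sum(pct * multiplier) / sum(pct)
sum(pct * multiplier) = 7635
sum(pct) = 100
GFN = 7635 / 100 = 76.35


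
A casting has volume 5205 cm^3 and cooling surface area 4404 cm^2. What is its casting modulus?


Formula: Casting Modulus M = V / A
M = 5205 cm^3 / 4404 cm^2 = 1.1819 cm

1.1819 cm


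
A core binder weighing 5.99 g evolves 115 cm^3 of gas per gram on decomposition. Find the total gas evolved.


Formula: V_gas = W_binder * gas_evolution_rate
V = 5.99 g * 115 cm^3/g = 688.8500 cm^3

688.8500 cm^3


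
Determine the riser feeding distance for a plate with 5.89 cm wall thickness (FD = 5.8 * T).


Formula: FD = 5.8 * T  (riser feeding-distance rule)
FD = 5.8 * 5.89 cm = 34.1620 cm


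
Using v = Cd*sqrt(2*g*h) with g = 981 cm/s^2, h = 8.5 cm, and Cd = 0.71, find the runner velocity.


Formula: v = Cd * sqrt(2 * g * h)  (Torricelli with discharge coefficient)
2*g*h = 2 * 981 * 8.5 = 16677.0 cm^2/s^2
sqrt(16677.0) = 129.13946 cm/s
v = 0.71 * 129.13946 = 91.6890 cm/s

91.6890 cm/s


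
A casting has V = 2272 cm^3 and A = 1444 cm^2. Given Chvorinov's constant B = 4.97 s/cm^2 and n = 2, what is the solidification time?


Formula: t_s = B * (V/A)^n  (Chvorinov's rule, n=2)
Modulus M = V/A = 2272/1444 = 1.573407 cm
M^2 = 1.573407^2 = 2.475610 cm^2
t_s = 4.97 * 2.475610 = 12.3038 s


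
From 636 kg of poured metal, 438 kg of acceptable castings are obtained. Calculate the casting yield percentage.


Formula: Casting Yield = (W_good / W_total) * 100
Yield = (438 kg / 636 kg) * 100 = 68.8679%


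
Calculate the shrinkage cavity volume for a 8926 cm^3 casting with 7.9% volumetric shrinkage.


Formula: V_shrink = V_casting * shrinkage_pct / 100
V_shrink = 8926 cm^3 * 7.9 / 100 = 705.1540 cm^3

705.1540 cm^3


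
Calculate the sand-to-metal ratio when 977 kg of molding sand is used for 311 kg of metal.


Formula: Sand-to-Metal Ratio = W_sand / W_metal
Ratio = 977 kg / 311 kg = 3.1415


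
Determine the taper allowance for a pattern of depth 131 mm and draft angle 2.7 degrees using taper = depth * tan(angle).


Formula: taper = depth * tan(draft_angle)
tan(2.7 deg) = 0.0471588
taper = 131 mm * 0.0471588 = 6.1778 mm


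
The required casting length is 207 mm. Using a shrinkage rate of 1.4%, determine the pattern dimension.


Formula: L_pattern = L_casting * (1 + shrinkage_rate/100)
Shrinkage factor = 1 + 1.4/100 = 1.014
L_pattern = 207 mm * 1.014 = 209.8980 mm

209.8980 mm


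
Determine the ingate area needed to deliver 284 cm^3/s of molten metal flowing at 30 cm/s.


Formula: A_ingate = Q / v  (continuity equation)
A = 284 cm^3/s / 30 cm/s = 9.4667 cm^2

Final answer: 9.4667 cm^2


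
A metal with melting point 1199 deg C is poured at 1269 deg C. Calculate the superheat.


Formula: Superheat = T_pour - T_melt
Superheat = 1269 - 1199 = 70 deg C


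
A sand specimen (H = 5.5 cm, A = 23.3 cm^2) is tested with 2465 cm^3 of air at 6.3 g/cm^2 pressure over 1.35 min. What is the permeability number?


Formula: Permeability Number P = (V * H) / (p * A * t)
Numerator: V * H = 2465 * 5.5 = 13557.5
Denominator: p * A * t = 6.3 * 23.3 * 1.35 = 198.1665
P = 13557.5 / 198.1665 = 68.4147


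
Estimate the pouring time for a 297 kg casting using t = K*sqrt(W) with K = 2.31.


Formula: t = K * sqrt(W)
sqrt(W) = sqrt(297) = 17.23369
t = 2.31 * 17.23369 = 39.8098 s

Answer: 39.8098 s


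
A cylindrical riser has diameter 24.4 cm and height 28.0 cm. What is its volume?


Formula: V = pi * (D/2)^2 * H  (cylinder volume)
Radius = D/2 = 24.4/2 = 12.2 cm
V = pi * 12.2^2 * 28.0 = 13092.6502 cm^3

13092.6502 cm^3


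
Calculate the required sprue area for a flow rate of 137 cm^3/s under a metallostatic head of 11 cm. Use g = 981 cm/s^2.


Formula: v = sqrt(2*g*h), A = Q/v
Velocity: v = sqrt(2 * 981 * 11) = sqrt(21582) = 146.9081 cm/s
Sprue area: A = Q / v = 137 / 146.9081 = 0.9326 cm^2


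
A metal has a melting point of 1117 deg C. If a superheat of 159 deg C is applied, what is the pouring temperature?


Formula: T_pour = T_melt + Superheat
T_pour = 1117 + 159 = 1276 deg C

Final answer: 1276 deg C


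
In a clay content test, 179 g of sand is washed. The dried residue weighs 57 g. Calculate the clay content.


Formula: Clay% = (W_total - W_washed) / W_total * 100
Clay mass = 179 - 57 = 122 g
Clay% = 122 / 179 * 100 = 68.1564%

68.1564%


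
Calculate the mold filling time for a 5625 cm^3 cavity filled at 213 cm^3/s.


Formula: t_fill = V_mold / Q_flow
t = 5625 cm^3 / 213 cm^3/s = 26.4085 s

Answer: 26.4085 s


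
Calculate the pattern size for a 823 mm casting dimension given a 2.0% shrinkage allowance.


Formula: L_pattern = L_casting * (1 + shrinkage_rate/100)
Shrinkage factor = 1 + 2.0/100 = 1.02
L_pattern = 823 mm * 1.02 = 839.4600 mm

Final answer: 839.4600 mm


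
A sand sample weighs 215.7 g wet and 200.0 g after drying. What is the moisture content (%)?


Formula: MC = (W_wet - W_dry) / W_wet * 100
Water mass = 215.7 - 200.0 = 15.7 g
MC = 15.7 / 215.7 * 100 = 7.2786%

Answer: 7.2786%


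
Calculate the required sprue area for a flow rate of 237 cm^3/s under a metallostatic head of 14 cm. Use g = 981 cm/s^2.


Formula: v = sqrt(2*g*h), A = Q/v
Velocity: v = sqrt(2 * 981 * 14) = sqrt(27468) = 165.7347 cm/s
Sprue area: A = Q / v = 237 / 165.7347 = 1.4300 cm^2


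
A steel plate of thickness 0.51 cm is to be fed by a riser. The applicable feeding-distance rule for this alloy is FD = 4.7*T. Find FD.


Formula: FD = 4.7 * T  (riser feeding-distance rule)
FD = 4.7 * 0.51 cm = 2.3970 cm

2.3970 cm


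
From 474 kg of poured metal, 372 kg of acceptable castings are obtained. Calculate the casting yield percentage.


Formula: Casting Yield = (W_good / W_total) * 100
Yield = (372 kg / 474 kg) * 100 = 78.4810%

78.4810%


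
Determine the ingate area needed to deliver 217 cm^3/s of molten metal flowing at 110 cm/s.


Formula: A_ingate = Q / v  (continuity equation)
A = 217 cm^3/s / 110 cm/s = 1.9727 cm^2


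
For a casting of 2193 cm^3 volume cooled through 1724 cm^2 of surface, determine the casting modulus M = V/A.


Formula: Casting Modulus M = V / A
M = 2193 cm^3 / 1724 cm^2 = 1.2720 cm

1.2720 cm


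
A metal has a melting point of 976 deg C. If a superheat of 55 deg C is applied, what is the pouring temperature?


Formula: T_pour = T_melt + Superheat
T_pour = 976 + 55 = 1031 deg C

Final answer: 1031 deg C


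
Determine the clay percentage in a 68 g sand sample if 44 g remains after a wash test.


Formula: Clay% = (W_total - W_washed) / W_total * 100
Clay mass = 68 - 44 = 24 g
Clay% = 24 / 68 * 100 = 35.2941%

Final answer: 35.2941%


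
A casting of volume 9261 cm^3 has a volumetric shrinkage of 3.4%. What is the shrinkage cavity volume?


Formula: V_shrink = V_casting * shrinkage_pct / 100
V_shrink = 9261 cm^3 * 3.4 / 100 = 314.8740 cm^3

314.8740 cm^3


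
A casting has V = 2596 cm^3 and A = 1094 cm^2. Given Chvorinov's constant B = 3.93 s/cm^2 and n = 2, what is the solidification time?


Formula: t_s = B * (V/A)^n  (Chvorinov's rule, n=2)
Modulus M = V/A = 2596/1094 = 2.372943 cm
M^2 = 2.372943^2 = 5.630858 cm^2
t_s = 3.93 * 5.630858 = 22.1293 s


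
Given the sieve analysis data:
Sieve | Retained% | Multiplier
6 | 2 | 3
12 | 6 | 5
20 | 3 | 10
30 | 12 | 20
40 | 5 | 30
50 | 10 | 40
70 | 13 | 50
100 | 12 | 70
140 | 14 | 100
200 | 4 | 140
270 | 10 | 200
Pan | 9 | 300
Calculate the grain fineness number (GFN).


Formula: GFN = sum(pct * multiplier) / sum(pct)
sum(pct * multiplier) = 9006
sum(pct) = 100
GFN = 9006 / 100 = 90.06

Answer: 90.06


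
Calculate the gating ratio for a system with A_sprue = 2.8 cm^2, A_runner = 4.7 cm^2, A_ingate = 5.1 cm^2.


Sprue:Runner:Ingate = 1 : 4.7/2.8 : 5.1/2.8 = 1:1.68:1.82


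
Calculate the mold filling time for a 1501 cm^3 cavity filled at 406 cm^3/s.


Formula: t_fill = V_mold / Q_flow
t = 1501 cm^3 / 406 cm^3/s = 3.6970 s

Answer: 3.6970 s


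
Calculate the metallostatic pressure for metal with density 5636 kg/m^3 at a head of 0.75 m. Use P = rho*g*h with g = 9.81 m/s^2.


Formula: P = rho * g * h
rho * g = 5636 * 9.81 = 55289.16 N/m^3
P = 55289.16 * 0.75 = 41466.8700 Pa

Final answer: 41466.8700 Pa


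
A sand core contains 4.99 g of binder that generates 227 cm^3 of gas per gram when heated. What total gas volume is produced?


Formula: V_gas = W_binder * gas_evolution_rate
V = 4.99 g * 227 cm^3/g = 1132.7300 cm^3

Answer: 1132.7300 cm^3


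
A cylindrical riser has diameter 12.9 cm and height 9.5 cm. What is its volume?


Formula: V = pi * (D/2)^2 * H  (cylinder volume)
Radius = D/2 = 12.9/2 = 6.45 cm
V = pi * 6.45^2 * 9.5 = 1241.6320 cm^3


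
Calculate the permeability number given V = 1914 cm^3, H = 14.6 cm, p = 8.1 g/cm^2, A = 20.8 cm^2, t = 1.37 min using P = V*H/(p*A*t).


Formula: Permeability Number P = (V * H) / (p * A * t)
Numerator: V * H = 1914 * 14.6 = 27944.4
Denominator: p * A * t = 8.1 * 20.8 * 1.37 = 230.8176
P = 27944.4 / 230.8176 = 121.0670

Final answer: 121.0670


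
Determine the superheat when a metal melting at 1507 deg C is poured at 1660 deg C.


Formula: Superheat = T_pour - T_melt
Superheat = 1660 - 1507 = 153 deg C

Final answer: 153 deg C


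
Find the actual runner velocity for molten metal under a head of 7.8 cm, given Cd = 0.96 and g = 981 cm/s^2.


Formula: v = Cd * sqrt(2 * g * h)  (Torricelli with discharge coefficient)
2*g*h = 2 * 981 * 7.8 = 15303.6 cm^2/s^2
sqrt(15303.6) = 123.70772 cm/s
v = 0.96 * 123.70772 = 118.7594 cm/s

Answer: 118.7594 cm/s


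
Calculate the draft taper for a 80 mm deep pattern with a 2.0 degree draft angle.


Formula: taper = depth * tan(draft_angle)
tan(2.0 deg) = 0.0349208
taper = 80 mm * 0.0349208 = 2.7937 mm

Answer: 2.7937 mm


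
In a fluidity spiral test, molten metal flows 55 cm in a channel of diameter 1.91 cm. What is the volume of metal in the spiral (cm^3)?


Formula: V = pi * (d/2)^2 * L  (cylinder volume)
Radius = 1.91/2 = 0.955 cm
V = pi * 0.955^2 * 55 = 157.5866 cm^3


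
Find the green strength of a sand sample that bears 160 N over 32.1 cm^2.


Formula: Compressive Strength = Force / Area
Strength = 160 N / 32.1 cm^2 = 4.9844 N/cm^2


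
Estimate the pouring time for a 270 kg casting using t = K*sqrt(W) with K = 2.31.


Formula: t = K * sqrt(W)
sqrt(W) = sqrt(270) = 16.43168
t = 2.31 * 16.43168 = 37.9572 s

37.9572 s


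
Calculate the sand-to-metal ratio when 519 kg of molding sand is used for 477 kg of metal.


Formula: Sand-to-Metal Ratio = W_sand / W_metal
Ratio = 519 kg / 477 kg = 1.0881

Final answer: 1.0881


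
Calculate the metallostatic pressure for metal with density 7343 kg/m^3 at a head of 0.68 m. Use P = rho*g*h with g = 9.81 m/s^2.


Formula: P = rho * g * h
rho * g = 7343 * 9.81 = 72034.83 N/m^3
P = 72034.83 * 0.68 = 48983.6844 Pa

Answer: 48983.6844 Pa


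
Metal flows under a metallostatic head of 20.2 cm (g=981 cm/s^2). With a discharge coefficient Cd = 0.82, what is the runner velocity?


Formula: v = Cd * sqrt(2 * g * h)  (Torricelli with discharge coefficient)
2*g*h = 2 * 981 * 20.2 = 39632.4 cm^2/s^2
sqrt(39632.4) = 199.07888 cm/s
v = 0.82 * 199.07888 = 163.2447 cm/s

Final answer: 163.2447 cm/s


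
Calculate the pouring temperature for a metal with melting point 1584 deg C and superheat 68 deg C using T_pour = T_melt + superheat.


Formula: T_pour = T_melt + Superheat
T_pour = 1584 + 68 = 1652 deg C

Final answer: 1652 deg C


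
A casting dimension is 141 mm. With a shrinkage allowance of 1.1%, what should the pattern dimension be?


Formula: L_pattern = L_casting * (1 + shrinkage_rate/100)
Shrinkage factor = 1 + 1.1/100 = 1.011
L_pattern = 141 mm * 1.011 = 142.5510 mm

142.5510 mm


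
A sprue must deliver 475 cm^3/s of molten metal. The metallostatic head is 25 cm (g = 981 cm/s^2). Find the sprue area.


Formula: v = sqrt(2*g*h), A = Q/v
Velocity: v = sqrt(2 * 981 * 25) = sqrt(49050) = 221.4723 cm/s
Sprue area: A = Q / v = 475 / 221.4723 = 2.1447 cm^2

Final answer: 2.1447 cm^2


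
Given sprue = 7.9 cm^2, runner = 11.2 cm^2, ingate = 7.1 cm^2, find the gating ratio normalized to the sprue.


Sprue:Runner:Ingate = 1 : 11.2/7.9 : 7.1/7.9 = 1:1.42:0.90


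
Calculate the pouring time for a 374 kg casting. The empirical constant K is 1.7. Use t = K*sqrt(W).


Formula: t = K * sqrt(W)
sqrt(W) = sqrt(374) = 19.33908
t = 1.7 * 19.33908 = 32.8764 s

32.8764 s


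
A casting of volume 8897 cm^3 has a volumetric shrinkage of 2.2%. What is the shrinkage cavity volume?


Formula: V_shrink = V_casting * shrinkage_pct / 100
V_shrink = 8897 cm^3 * 2.2 / 100 = 195.7340 cm^3

Answer: 195.7340 cm^3


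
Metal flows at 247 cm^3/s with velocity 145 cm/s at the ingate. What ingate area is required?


Formula: A_ingate = Q / v  (continuity equation)
A = 247 cm^3/s / 145 cm/s = 1.7034 cm^2

1.7034 cm^2


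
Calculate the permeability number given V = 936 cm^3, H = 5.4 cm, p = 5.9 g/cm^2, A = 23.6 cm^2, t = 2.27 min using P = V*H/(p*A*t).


Formula: Permeability Number P = (V * H) / (p * A * t)
Numerator: V * H = 936 * 5.4 = 5054.4
Denominator: p * A * t = 5.9 * 23.6 * 2.27 = 316.0748
P = 5054.4 / 316.0748 = 15.9912

Final answer: 15.9912


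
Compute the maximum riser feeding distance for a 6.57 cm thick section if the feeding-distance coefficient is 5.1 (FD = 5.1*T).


Formula: FD = 5.1 * T  (riser feeding-distance rule)
FD = 5.1 * 6.57 cm = 33.5070 cm

Final answer: 33.5070 cm


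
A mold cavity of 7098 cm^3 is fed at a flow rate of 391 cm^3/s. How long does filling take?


Formula: t_fill = V_mold / Q_flow
t = 7098 cm^3 / 391 cm^3/s = 18.1535 s


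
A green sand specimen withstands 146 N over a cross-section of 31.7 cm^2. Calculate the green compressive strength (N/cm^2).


Formula: Compressive Strength = Force / Area
Strength = 146 N / 31.7 cm^2 = 4.6057 N/cm^2

4.6057 N/cm^2


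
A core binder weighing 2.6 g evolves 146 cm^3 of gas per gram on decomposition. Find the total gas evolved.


Formula: V_gas = W_binder * gas_evolution_rate
V = 2.6 g * 146 cm^3/g = 379.6000 cm^3

Answer: 379.6000 cm^3


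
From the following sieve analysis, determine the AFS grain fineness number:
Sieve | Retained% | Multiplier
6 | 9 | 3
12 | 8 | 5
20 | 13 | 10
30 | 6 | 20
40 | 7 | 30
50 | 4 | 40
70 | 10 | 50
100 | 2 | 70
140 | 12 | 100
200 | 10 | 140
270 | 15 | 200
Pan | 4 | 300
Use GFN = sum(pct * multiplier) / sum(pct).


Formula: GFN = sum(pct * multiplier) / sum(pct)
sum(pct * multiplier) = 8127
sum(pct) = 100
GFN = 8127 / 100 = 81.27


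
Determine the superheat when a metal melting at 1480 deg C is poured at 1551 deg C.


Formula: Superheat = T_pour - T_melt
Superheat = 1551 - 1480 = 71 deg C


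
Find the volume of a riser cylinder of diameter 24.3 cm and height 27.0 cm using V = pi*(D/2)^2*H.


Formula: V = pi * (D/2)^2 * H  (cylinder volume)
Radius = D/2 = 24.3/2 = 12.15 cm
V = pi * 12.15^2 * 27.0 = 12521.7836 cm^3


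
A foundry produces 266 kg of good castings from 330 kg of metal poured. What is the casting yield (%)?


Formula: Casting Yield = (W_good / W_total) * 100
Yield = (266 kg / 330 kg) * 100 = 80.6061%

80.6061%


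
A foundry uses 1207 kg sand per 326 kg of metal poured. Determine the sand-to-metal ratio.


Formula: Sand-to-Metal Ratio = W_sand / W_metal
Ratio = 1207 kg / 326 kg = 3.7025

Final answer: 3.7025


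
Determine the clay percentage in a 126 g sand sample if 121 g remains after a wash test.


Formula: Clay% = (W_total - W_washed) / W_total * 100
Clay mass = 126 - 121 = 5 g
Clay% = 5 / 126 * 100 = 3.9683%


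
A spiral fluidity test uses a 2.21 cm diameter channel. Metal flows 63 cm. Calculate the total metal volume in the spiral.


Formula: V = pi * (d/2)^2 * L  (cylinder volume)
Radius = 2.21/2 = 1.105 cm
V = pi * 1.105^2 * 63 = 241.6657 cm^3

Answer: 241.6657 cm^3


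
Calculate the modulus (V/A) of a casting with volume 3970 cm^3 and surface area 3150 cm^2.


Formula: Casting Modulus M = V / A
M = 3970 cm^3 / 3150 cm^2 = 1.2603 cm

Final answer: 1.2603 cm


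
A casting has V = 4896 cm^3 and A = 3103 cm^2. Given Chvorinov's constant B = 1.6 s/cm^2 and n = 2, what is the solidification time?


Formula: t_s = B * (V/A)^n  (Chvorinov's rule, n=2)
Modulus M = V/A = 4896/3103 = 1.577828 cm
M^2 = 1.577828^2 = 2.489541 cm^2
t_s = 1.6 * 2.489541 = 3.9833 s

3.9833 s


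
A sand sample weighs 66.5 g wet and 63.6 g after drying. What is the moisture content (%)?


Formula: MC = (W_wet - W_dry) / W_wet * 100
Water mass = 66.5 - 63.6 = 2.9 g
MC = 2.9 / 66.5 * 100 = 4.3609%

Answer: 4.3609%


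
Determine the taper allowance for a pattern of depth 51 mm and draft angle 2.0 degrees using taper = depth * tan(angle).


Formula: taper = depth * tan(draft_angle)
tan(2.0 deg) = 0.0349208
taper = 51 mm * 0.0349208 = 1.7810 mm

Final answer: 1.7810 mm


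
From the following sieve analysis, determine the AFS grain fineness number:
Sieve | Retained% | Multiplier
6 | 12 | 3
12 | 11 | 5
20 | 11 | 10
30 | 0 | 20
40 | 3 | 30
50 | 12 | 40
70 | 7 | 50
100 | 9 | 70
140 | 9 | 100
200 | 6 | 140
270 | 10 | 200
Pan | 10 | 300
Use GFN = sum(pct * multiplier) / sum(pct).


Formula: GFN = sum(pct * multiplier) / sum(pct)
sum(pct * multiplier) = 8491
sum(pct) = 100
GFN = 8491 / 100 = 84.91

84.91


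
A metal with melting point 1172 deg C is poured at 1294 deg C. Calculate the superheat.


Formula: Superheat = T_pour - T_melt
Superheat = 1294 - 1172 = 122 deg C


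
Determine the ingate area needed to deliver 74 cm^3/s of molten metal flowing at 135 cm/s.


Formula: A_ingate = Q / v  (continuity equation)
A = 74 cm^3/s / 135 cm/s = 0.5481 cm^2

Final answer: 0.5481 cm^2


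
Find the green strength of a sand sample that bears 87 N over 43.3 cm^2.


Formula: Compressive Strength = Force / Area
Strength = 87 N / 43.3 cm^2 = 2.0092 N/cm^2

Final answer: 2.0092 N/cm^2


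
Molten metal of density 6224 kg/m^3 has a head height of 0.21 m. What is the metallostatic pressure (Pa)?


Formula: P = rho * g * h
rho * g = 6224 * 9.81 = 61057.44 N/m^3
P = 61057.44 * 0.21 = 12822.0624 Pa


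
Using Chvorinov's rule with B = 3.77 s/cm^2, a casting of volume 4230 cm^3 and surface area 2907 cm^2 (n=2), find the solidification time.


Formula: t_s = B * (V/A)^n  (Chvorinov's rule, n=2)
Modulus M = V/A = 4230/2907 = 1.455108 cm
M^2 = 1.455108^2 = 2.117339 cm^2
t_s = 3.77 * 2.117339 = 7.9824 s

Final answer: 7.9824 s


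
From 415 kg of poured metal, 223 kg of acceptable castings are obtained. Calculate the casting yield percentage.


Formula: Casting Yield = (W_good / W_total) * 100
Yield = (223 kg / 415 kg) * 100 = 53.7349%

Answer: 53.7349%


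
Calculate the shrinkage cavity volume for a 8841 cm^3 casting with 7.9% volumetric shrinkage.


Formula: V_shrink = V_casting * shrinkage_pct / 100
V_shrink = 8841 cm^3 * 7.9 / 100 = 698.4390 cm^3


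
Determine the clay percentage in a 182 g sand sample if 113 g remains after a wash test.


Formula: Clay% = (W_total - W_washed) / W_total * 100
Clay mass = 182 - 113 = 69 g
Clay% = 69 / 182 * 100 = 37.9121%


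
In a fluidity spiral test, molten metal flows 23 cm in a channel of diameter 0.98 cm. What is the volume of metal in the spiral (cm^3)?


Formula: V = pi * (d/2)^2 * L  (cylinder volume)
Radius = 0.98/2 = 0.49 cm
V = pi * 0.49^2 * 23 = 17.3488 cm^3

17.3488 cm^3


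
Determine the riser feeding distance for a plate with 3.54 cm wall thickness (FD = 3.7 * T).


Formula: FD = 3.7 * T  (riser feeding-distance rule)
FD = 3.7 * 3.54 cm = 13.0980 cm

Final answer: 13.0980 cm


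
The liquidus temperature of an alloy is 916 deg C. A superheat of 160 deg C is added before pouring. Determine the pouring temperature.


Formula: T_pour = T_melt + Superheat
T_pour = 916 + 160 = 1076 deg C


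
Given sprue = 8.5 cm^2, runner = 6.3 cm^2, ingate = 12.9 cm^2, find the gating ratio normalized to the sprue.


Sprue:Runner:Ingate = 1 : 6.3/8.5 : 12.9/8.5 = 1:0.74:1.52

Answer: 1:0.74:1.52


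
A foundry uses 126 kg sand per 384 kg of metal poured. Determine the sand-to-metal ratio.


Formula: Sand-to-Metal Ratio = W_sand / W_metal
Ratio = 126 kg / 384 kg = 0.3281

0.3281


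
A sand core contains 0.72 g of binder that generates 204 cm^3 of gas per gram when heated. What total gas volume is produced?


Formula: V_gas = W_binder * gas_evolution_rate
V = 0.72 g * 204 cm^3/g = 146.8800 cm^3


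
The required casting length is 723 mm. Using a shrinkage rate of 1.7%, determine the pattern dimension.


Formula: L_pattern = L_casting * (1 + shrinkage_rate/100)
Shrinkage factor = 1 + 1.7/100 = 1.017
L_pattern = 723 mm * 1.017 = 735.2910 mm

Final answer: 735.2910 mm


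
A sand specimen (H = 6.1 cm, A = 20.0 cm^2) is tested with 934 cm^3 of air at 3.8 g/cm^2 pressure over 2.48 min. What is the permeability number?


Formula: Permeability Number P = (V * H) / (p * A * t)
Numerator: V * H = 934 * 6.1 = 5697.4
Denominator: p * A * t = 3.8 * 20.0 * 2.48 = 188.48
P = 5697.4 / 188.48 = 30.2281

30.2281


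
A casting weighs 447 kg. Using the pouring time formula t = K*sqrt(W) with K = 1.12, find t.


Formula: t = K * sqrt(W)
sqrt(W) = sqrt(447) = 21.14237
t = 1.12 * 21.14237 = 23.6795 s


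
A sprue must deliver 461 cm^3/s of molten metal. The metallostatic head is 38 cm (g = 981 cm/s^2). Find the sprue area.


Formula: v = sqrt(2*g*h), A = Q/v
Velocity: v = sqrt(2 * 981 * 38) = sqrt(74556) = 273.0494 cm/s
Sprue area: A = Q / v = 461 / 273.0494 = 1.6883 cm^2

Final answer: 1.6883 cm^2


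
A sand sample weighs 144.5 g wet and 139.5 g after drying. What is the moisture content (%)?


Formula: MC = (W_wet - W_dry) / W_wet * 100
Water mass = 144.5 - 139.5 = 5.0 g
MC = 5.0 / 144.5 * 100 = 3.4602%

Answer: 3.4602%


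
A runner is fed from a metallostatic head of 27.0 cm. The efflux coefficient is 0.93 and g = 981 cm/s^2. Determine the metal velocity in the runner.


Formula: v = Cd * sqrt(2 * g * h)  (Torricelli with discharge coefficient)
2*g*h = 2 * 981 * 27.0 = 52974.0 cm^2/s^2
sqrt(52974.0) = 230.16081 cm/s
v = 0.93 * 230.16081 = 214.0496 cm/s

Final answer: 214.0496 cm/s


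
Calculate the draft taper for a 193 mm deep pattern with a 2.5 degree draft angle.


Formula: taper = depth * tan(draft_angle)
tan(2.5 deg) = 0.0436609
taper = 193 mm * 0.0436609 = 8.4266 mm

Final answer: 8.4266 mm


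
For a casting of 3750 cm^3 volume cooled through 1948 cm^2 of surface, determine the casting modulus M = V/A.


Formula: Casting Modulus M = V / A
M = 3750 cm^3 / 1948 cm^2 = 1.9251 cm

1.9251 cm


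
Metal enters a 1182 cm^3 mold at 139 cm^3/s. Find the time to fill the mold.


Formula: t_fill = V_mold / Q_flow
t = 1182 cm^3 / 139 cm^3/s = 8.5036 s

Final answer: 8.5036 s


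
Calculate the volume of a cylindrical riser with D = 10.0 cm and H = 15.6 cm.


Formula: V = pi * (D/2)^2 * H  (cylinder volume)
Radius = D/2 = 10.0/2 = 5.0 cm
V = pi * 5.0^2 * 15.6 = 1225.2211 cm^3

1225.2211 cm^3


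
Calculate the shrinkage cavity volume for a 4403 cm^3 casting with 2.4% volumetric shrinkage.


Formula: V_shrink = V_casting * shrinkage_pct / 100
V_shrink = 4403 cm^3 * 2.4 / 100 = 105.6720 cm^3


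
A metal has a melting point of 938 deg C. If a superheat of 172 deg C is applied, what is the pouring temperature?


Formula: T_pour = T_melt + Superheat
T_pour = 938 + 172 = 1110 deg C

1110 deg C


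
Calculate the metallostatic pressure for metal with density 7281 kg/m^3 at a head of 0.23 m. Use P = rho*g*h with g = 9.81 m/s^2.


Formula: P = rho * g * h
rho * g = 7281 * 9.81 = 71426.61 N/m^3
P = 71426.61 * 0.23 = 16428.1203 Pa

Final answer: 16428.1203 Pa
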